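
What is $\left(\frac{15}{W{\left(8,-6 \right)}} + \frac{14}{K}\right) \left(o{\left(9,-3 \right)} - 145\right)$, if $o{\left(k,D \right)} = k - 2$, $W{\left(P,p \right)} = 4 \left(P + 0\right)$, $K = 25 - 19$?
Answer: $- \frac{6187}{16} \approx -386.69$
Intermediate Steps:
$K = 6$ ($K = 25 - 19 = 6$)
$W{\left(P,p \right)} = 4 P$
$o{\left(k,D \right)} = -2 + k$
$\left(\frac{15}{W{\left(8,-6 \right)}} + \frac{14}{K}\right) \left(o{\left(9,-3 \right)} - 145\right) = \left(\frac{15}{4 \cdot 8} + \frac{14}{6}\right) \left(\left(-2 + 9\right) - 145\right) = \left(\frac{15}{32} + 14 \cdot \frac{1}{6}\right) \left(7 - 145\right) = \left(15 \cdot \frac{1}{32} + \frac{7}{3}\right) \left(-138\right) = \left(\frac{15}{32} + \frac{7}{3}\right) \left(-138\right) = \frac{269}{96} \left(-138\right) = - \frac{6187}{16}$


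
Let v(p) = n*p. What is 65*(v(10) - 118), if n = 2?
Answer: -6370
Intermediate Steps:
v(p) = 2*p
65*(v(10) - 118) = 65*(2*10 - 118) = 65*(20 - 118) = 65*(-98) = -6370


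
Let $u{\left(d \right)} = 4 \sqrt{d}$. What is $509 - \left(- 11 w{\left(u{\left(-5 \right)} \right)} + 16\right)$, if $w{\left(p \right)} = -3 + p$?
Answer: $460 + 44 i \sqrt{5} \approx 460.0 + 98.387 i$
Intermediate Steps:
$509 - \left(- 11 w{\left(u{\left(-5 \right)} \right)} + 16\right) = 509 - \left(- 11 \left(-3 + 4 \sqrt{-5}\right) + 16\right) = 509 - \left(- 11 \left(-3 + 4 i \sqrt{5}\right) + 16\right) = 509 - \left(\left(33 - 44 i \sqrt{5}\right) + 16\right) = 509 - \left(49 - 44 i \sqrt{5}\right) = 460 + 44 i \sqrt{5}$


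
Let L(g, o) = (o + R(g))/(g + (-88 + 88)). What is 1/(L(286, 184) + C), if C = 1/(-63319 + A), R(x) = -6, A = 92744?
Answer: 382525/238088 ≈ 1.6067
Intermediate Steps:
L(g, o) = (-6 + o)/g (L(g, o) = (o - 6)/(g + (-88 + 88)) = (-6 + o)/(g + 0) = (-6 + o)/g)
C = 1/29425 (C = 1/(-63319 + 92744) = 1/29425 ≈ 3.3985e-5)
1/(L(286, 184) + C) = 1/((-6 + 184)/286 + 1/29425) = 1/((1/286)*178 + 1/29425) = 1/(89/143 + 1/29425) = 1/(238088/382525) = 382525/238088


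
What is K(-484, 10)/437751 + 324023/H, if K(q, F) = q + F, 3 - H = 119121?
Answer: -15766428245/5793780402 ≈ -2.7213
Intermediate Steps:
H = -119118 (H = 3 - 1*119121 = 3 - 119121 = -119118)
K(q, F) = F + q
K(-484, 10)/437751 + 324023/H = (10 - 484)/437751 + 324023/(-119118) = -474*1/437751 + 324023*(-1/119118) = -158/145917 - 324023/119118 = -15766428245/5793780402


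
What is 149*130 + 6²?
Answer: 19406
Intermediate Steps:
149*130 + 6² = 19370 + 36 = 19406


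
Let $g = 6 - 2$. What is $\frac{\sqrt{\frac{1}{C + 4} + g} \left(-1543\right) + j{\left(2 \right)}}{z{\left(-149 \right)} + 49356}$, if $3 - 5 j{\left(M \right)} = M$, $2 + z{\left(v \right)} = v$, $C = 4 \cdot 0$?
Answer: $\frac{1}{246025} - \frac{1543 \sqrt{17}}{98410} \approx -0.064643$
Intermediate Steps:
$C = 0$
$z{\left(v \right)} = -2 + v$
$j{\left(M \right)} = \frac{3}{5} - \frac{M}{5}$
$g = 4$
$\frac{\sqrt{\frac{1}{C + 4} + g} \left(-1543\right) + j{\left(2 \right)}}{z{\left(-149 \right)} + 49356} = \frac{\sqrt{\frac{1}{0 + 4} + 4} \left(-1543\right) + \left(\frac{3}{5} - \frac{2}{5}\right)}{\left(-2 - 149\right) + 49356} = \frac{\sqrt{\frac{1}{4} + 4} \left(-1543\right) + \left(\frac{3}{5} - \frac{2}{5}\right)}{-151 + 49356} = \frac{\sqrt{\frac{1}{4} + 4} \left(-1543\right) + \frac{1}{5}}{49205} = \left(\sqrt{\frac{17}{4}} \left(-1543\right) + \frac{1}{5}\right) \frac{1}{49205} = \left(\frac{\sqrt{17}}{2} \left(-1543\right) + \frac{1}{5}\right) \frac{1}{49205} = \left(- \frac{1543 \sqrt{17}}{2} + \frac{1}{5}\right) \frac{1}{49205} = \left(\frac{1}{5} - \frac{1543 \sqrt{17}}{2}\right) \frac{1}{49205} = \frac{1}{246025} - \frac{1543 \sqrt{17}}{98410}$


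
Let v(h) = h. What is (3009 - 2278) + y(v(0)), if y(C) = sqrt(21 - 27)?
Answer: 731 + I*sqrt(6) ≈ 731.0 + 2.4495*I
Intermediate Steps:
y(C) = I*sqrt(6) (y(C) = sqrt(-6) = I*sqrt(6))
(3009 - 2278) + y(v(0)) = (3009 - 2278) + I*sqrt(6) = 731 + I*sqrt(6)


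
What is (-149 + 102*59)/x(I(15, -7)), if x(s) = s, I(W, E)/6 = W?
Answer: 5869/90 ≈ 65.211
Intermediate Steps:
I(W, E) = 6*W
(-149 + 102*59)/x(I(15, -7)) = (-149 + 102*59)/((6*15)) = (-149 + 6018)/90 = 5869*(1/90) = 5869/90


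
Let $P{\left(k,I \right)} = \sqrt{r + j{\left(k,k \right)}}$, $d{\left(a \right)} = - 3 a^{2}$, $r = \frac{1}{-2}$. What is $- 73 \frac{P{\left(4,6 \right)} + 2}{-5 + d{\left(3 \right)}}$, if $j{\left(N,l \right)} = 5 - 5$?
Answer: $\frac{73}{16} + \frac{73 i \sqrt{2}}{64} \approx 4.5625 + 1.6131 i$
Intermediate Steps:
$r = - \frac{1}{2} \approx -0.5$
$j{\left(N,l \right)} = 0$ ($j{\left(N,l \right)} = 5 - 5 = 0$)
$P{\left(k,I \right)} = \frac{i \sqrt{2}}{2}$ ($P{\left(k,I \right)} = \sqrt{- \frac{1}{2} + 0} = \sqrt{- \frac{1}{2}} = \frac{i \sqrt{2}}{2}$)
$- 73 \frac{P{\left(4,6 \right)} + 2}{-5 + d{\left(3 \right)}} = - 73 \frac{\frac{i \sqrt{2}}{2} + 2}{-5 - 3 \cdot 3^{2}} = - 73 \frac{2 + \frac{i \sqrt{2}}{2}}{-5 - 27} = - 73 \frac{2 + \frac{i \sqrt{2}}{2}}{-32} = - 73 \left(2 + \frac{i \sqrt{2}}{2}\right) \left(- \frac{1}{32}\right) = - 73 \left(- \frac{1}{16} - \frac{i \sqrt{2}}{64}\right) = \frac{73}{16} + \frac{73 i \sqrt{2}}{64}$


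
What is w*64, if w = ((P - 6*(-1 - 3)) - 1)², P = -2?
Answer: 28224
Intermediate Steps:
w = 441 (w = ((-2 - 6*(-1 - 3)) - 1)² = ((-2 - 6*(-4)) - 1)² = ((-2 - 1*(-24)) - 1)² = ((-2 + 24) - 1)² = (22 - 1)² = 21² = 441)
w*64 = 441*64 = 28224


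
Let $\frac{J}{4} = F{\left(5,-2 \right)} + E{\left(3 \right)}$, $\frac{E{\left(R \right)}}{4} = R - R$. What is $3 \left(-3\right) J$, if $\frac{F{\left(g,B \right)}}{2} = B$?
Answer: $144$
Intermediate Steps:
$E{\left(R \right)} = 0$ ($E{\left(R \right)} = 4 \left(R - R\right) = 4 \cdot 0 = 0$)
$F{\left(g,B \right)} = 2 B$
$J = -16$ ($J = 4 \left(2 \left(-2\right) + 0\right) = 4 \left(-4 + 0\right) = 4 \left(-4\right) = -16$)
$3 \left(-3\right) J = 3 \left(-3\right) \left(-16\right) = \left(-9\right) \left(-16\right) = 144$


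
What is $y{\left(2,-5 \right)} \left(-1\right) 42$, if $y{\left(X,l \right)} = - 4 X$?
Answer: $336$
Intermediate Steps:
$y{\left(2,-5 \right)} \left(-1\right) 42 = \left(-4\right) 2 \left(-1\right) 42 = \left(-8\right) \left(-1\right) 42 = 8 \cdot 42 = 336$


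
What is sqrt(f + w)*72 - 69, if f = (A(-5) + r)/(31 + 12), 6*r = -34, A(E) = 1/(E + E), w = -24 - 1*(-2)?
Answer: -69 + 12*I*sqrt(36833370)/215 ≈ -69.0 + 338.74*I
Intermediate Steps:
w = -22 (w = -24 + 2 = -22)
A(E) = 1/(2*E)
r = -17/3 (r = (1/6)*(-34) = -17/3 ≈ -5.6667)
f = -173/1290 (f = ((1/2)/(-5) - 17/3)/(31 + 12) = ((1/2)*(-1/5) - 17/3)/43 = (-1/10 - 17/3)*(1/43) = -173/30*1/43 = -173/1290 ≈ -0.13411)
sqrt(f + w)*72 - 69 = sqrt(-173/1290 - 22)*72 - 69 = sqrt(-28553/1290)*72 - 69 = (I*sqrt(36833370)/1290)*72 - 69 = 12*I*sqrt(36833370)/215 - 69 = -69 + 12*I*sqrt(36833370)/215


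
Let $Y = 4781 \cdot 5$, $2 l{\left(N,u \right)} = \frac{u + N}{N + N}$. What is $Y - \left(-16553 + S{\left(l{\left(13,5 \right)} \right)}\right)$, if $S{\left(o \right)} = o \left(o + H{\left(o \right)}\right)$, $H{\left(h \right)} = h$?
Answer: $\frac{13674723}{338} \approx 40458.0$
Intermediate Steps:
$l{\left(N,u \right)} = \frac{N + u}{4 N}$ ($l{\left(N,u \right)} = \frac{\left(u + N\right) \frac{1}{N + N}}{2} = \frac{\left(N + u\right) \frac{1}{2 N}}{2} = \frac{\frac{1}{2} \frac{1}{N} \left(N + u\right)}{2} = \frac{N + u}{4 N}$)
$S{\left(o \right)} = 2 o^{2}$ ($S{\left(o \right)} = o \left(o + o\right) = o 2 o = 2 o^{2}$)
$Y = 23905$
$Y - \left(-16553 + S{\left(l{\left(13,5 \right)} \right)}\right) = 23905 + \left(16553 - 2 \left(\frac{13 + 5}{4 \cdot 13}\right)^{2}\right) = 23905 + \left(16553 - 2 \left(\frac{1}{4} \cdot \frac{1}{13} \cdot 18\right)^{2}\right) = 23905 + \left(16553 - 2 \left(\frac{9}{26}\right)^{2}\right) = 23905 + \left(16553 - 2 \cdot \frac{81}{676}\right) = 23905 + \left(16553 - \frac{81}{338}\right) = 23905 + \frac{5594833}{338} = \frac{13674723}{338}$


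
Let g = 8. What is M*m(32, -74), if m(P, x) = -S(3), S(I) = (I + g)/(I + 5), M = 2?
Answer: -11/4 ≈ -2.7500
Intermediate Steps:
S(I) = (8 + I)/(5 + I) (S(I) = (I + 8)/(I + 5) = (8 + I)/(5 + I))
m(P, x) = -11/8 (m(P, x) = -(8 + 3)/(5 + 3) = -11/8)
M*m(32, -74) = 2*(-11/8) = -11/4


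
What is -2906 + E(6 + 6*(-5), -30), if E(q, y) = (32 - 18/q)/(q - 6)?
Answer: -348851/120 ≈ -2907.1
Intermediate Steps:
E(q, y) = (32 - 18/q)/(-6 + q)
-2906 + E(6 + 6*(-5), -30) = -2906 + 2*(-9 + 16*(6 + 6*(-5)))/((6 + 6*(-5))*(-6 + (6 + 6*(-5)))) = -2906 + 2*(-9 + 16*(6 - 30))/((6 - 30)*(-6 + (6 - 30))) = -2906 + 2*(-9 + 16*(-24))/(-24*(-6 - 24)) = -2906 + 2*(-1/24)*(-9 - 384)/(-30) = -2906 + 2*(-1/24)*(-1/30)*(-393) = -2906 - 131/120 = -348851/120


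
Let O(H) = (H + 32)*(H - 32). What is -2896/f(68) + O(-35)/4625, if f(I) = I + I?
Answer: -1670833/78625 ≈ -21.251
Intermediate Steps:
f(I) = 2*I
O(H) = (-32 + H)*(32 + H) (O(H) = (32 + H)*(-32 + H) = (-32 + H)*(32 + H))
-2896/f(68) + O(-35)/4625 = -2896/(2*68) + (-1024 + (-35)**2)/4625 = -2896/136 + (-1024 + 1225)*(1/4625) = -2896*1/136 + 201*(1/4625) = -362/17 + 201/4625 = -1670833/78625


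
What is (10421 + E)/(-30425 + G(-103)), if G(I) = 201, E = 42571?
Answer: -3312/1889 ≈ -1.7533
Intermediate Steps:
(10421 + E)/(-30425 + G(-103)) = (10421 + 42571)/(-30425 + 201) = 52992/(-30224) = 52992*(-1/30224) = -3312/1889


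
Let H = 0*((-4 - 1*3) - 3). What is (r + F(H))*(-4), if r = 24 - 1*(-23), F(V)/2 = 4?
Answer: -220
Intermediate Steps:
H = 0 (H = 0*((-4 - 3) - 3) = 0*(-7 - 3) = 0*(-10) = 0)
F(V) = 8 (F(V) = 2*4 = 8)
r = 47 (r = 24 + 23 = 47)
(r + F(H))*(-4) = (47 + 8)*(-4) = 55*(-4) = -220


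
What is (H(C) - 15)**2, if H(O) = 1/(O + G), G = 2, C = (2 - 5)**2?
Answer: 26896/121 ≈ 222.28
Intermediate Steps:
C = 9 (C = (-3)**2 = 9)
H(O) = 1/(2 + O) (H(O) = 1/(O + 2) = 1/(2 + O))
(H(C) - 15)**2 = (1/(2 + 9) - 15)**2 = (1/11 - 15)**2 = (-164/11)**2 = 26896/121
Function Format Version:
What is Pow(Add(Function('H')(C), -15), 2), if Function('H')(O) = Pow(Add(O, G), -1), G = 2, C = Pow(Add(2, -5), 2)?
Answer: Rational(26896, 121) ≈ 222.28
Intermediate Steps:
C = 9 (C = Pow(-3, 2) = 9)
Function('H')(O) = Pow(Add(2, O), -1) (Function('H')(O) = Pow(Add(O, 2), -1) = Pow(Add(2, O), -1))
Pow(Add(Function('H')(C), -15), 2) = Pow(Add(Pow(Add(2, 9), -1), -15), 2) = Pow(Add(Pow(11, -1), -15), 2) = Pow(Add(Rational(1, 11), -15), 2) = Pow(Rational(-164, 11), 2) = Rational(26896, 121)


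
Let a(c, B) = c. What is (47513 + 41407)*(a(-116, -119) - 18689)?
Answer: -1672140600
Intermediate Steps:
(47513 + 41407)*(a(-116, -119) - 18689) = (47513 + 41407)*(-116 - 18689) = 88920*(-18805) = -1672140600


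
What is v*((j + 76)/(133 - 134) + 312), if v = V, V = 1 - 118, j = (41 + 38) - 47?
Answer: -23868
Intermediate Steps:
j = 32 (j = 79 - 47 = 32)
V = -117
v = -117
v*((j + 76)/(133 - 134) + 312) = -117*((32 + 76)/(133 - 134) + 312) = -117*(108/(-1) + 312) = -117*(108*(-1) + 312) = -117*(-108 + 312) = -117*204 = -23868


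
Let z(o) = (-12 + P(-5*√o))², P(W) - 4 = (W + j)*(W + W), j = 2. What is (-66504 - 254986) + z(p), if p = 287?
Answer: 205486274 - 573680*√287 ≈ 1.9577e+8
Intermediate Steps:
P(W) = 4 + 2*W*(2 + W) (P(W) = 4 + (W + 2)*(W + W) = 4 + (2 + W)*(2*W) = 4 + 2*W*(2 + W))
z(o) = (-8 - 20*√o + 50*o)² (z(o) = (-12 + (4 + 2*(-5*√o)² + 4*(-5*√o)))² = (-12 + (4 + 2*(25*o) - 20*√o))² = (-12 + (4 + 50*o - 20*√o))² = (-12 + (4 - 20*√o + 50*o))² = (-8 - 20*√o + 50*o)²)
(-66504 - 254986) + z(p) = (-66504 - 254986) + 4*(-4 - 10*√287 + 25*287)² = -321490 + 4*(-4 - 10*√287 + 7175)² = -321490 + 4*(7171 - 10*√287)²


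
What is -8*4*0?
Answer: 0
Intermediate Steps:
-8*4*0 = -32*0 = 0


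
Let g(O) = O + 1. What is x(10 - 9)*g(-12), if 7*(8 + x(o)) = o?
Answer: 605/7 ≈ 86.429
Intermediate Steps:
x(o) = -8 + o/7
g(O) = 1 + O
x(10 - 9)*g(-12) = (-8 + (10 - 9)/7)*(1 - 12) = (-8 + (⅐)*1)*(-11) = (-8 + ⅐)*(-11) = -55/7*(-11) = 605/7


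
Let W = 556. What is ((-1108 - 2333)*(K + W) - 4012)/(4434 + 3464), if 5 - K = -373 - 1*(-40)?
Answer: -1540133/3949 ≈ -390.01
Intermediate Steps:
K = 338 (K = 5 - (-373 - 1*(-40)) = 5 - (-373 + 40) = 5 - 1*(-333) = 5 + 333 = 338)
((-1108 - 2333)*(K + W) - 4012)/(4434 + 3464) = ((-1108 - 2333)*(338 + 556) - 4012)/(4434 + 3464) = (-3441*894 - 4012)/7898 = (-3076254 - 4012)*(1/7898) = -3080266*1/7898 = -1540133/3949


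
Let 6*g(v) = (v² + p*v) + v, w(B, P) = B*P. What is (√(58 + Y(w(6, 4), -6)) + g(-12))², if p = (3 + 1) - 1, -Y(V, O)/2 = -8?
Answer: 330 + 32*√74 ≈ 605.27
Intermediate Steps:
Y(V, O) = 16 (Y(V, O) = -2*(-8) = 16)
p = 3 (p = 4 - 1 = 3)
g(v) = v²/6 + 2*v/3 (g(v) = ((v² + 3*v) + v)/6 = (v² + 4*v)/6 = v²/6 + 2*v/3)
(√(58 + Y(w(6, 4), -6)) + g(-12))² = (√(58 + 16) + (⅙)*(-12)*(4 - 12))² = (√74 + (⅙)*(-12)*(-8))² = (√74 + 16)² = (16 + √74)²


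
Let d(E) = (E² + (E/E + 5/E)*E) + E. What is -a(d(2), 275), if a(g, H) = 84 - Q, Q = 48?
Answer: -36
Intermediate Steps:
d(E) = E + E² + E*(1 + 5/E) (d(E) = (E² + (1 + 5/E)*E) + E = (E² + E*(1 + 5/E)) + E = E + E² + E*(1 + 5/E))
a(g, H) = 36 (a(g, H) = 84 - 1*48 = 84 - 48 = 36)
-a(d(2), 275) = -1*36 = -36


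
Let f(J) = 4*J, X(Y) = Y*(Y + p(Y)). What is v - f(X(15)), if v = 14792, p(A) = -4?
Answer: 14132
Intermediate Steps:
X(Y) = Y*(-4 + Y) (X(Y) = Y*(Y - 4) = Y*(-4 + Y))
v - f(X(15)) = 14792 - 4*15*(-4 + 15) = 14792 - 4*15*11 = 14792 - 4*165 = 14792 - 1*660 = 14792 - 660 = 14132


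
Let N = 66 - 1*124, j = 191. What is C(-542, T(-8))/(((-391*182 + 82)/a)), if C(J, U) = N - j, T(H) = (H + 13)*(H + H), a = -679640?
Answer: -4230759/1777 ≈ -2380.8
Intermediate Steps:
N = -58 (N = 66 - 124 = -58)
T(H) = 2*H*(13 + H) (T(H) = (13 + H)*(2*H) = 2*H*(13 + H))
C(J, U) = -249 (C(J, U) = -58 - 1*191 = -58 - 191 = -249)
C(-542, T(-8))/(((-391*182 + 82)/a)) = -249*(-679640/(-391*182 + 82)) = -249*(-679640/(-71162 + 82)) = -249/((-71080*(-1/679640))) = -249/1777/16991 = -249*16991/1777 = -4230759/1777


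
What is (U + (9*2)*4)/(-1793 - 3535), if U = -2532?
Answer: 205/444 ≈ 0.46171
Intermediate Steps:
(U + (9*2)*4)/(-1793 - 3535) = (-2532 + (9*2)*4)/(-1793 - 3535) = (-2532 + 18*4)/(-5328) = (-2532 + 72)*(-1/5328) = -2460*(-1/5328) = 205/444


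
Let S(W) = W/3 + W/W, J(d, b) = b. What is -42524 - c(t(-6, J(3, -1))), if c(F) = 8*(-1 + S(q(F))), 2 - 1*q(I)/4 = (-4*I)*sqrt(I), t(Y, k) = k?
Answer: -127636/3 + 128*I/3 ≈ -42545.0 + 42.667*I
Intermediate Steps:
q(I) = 8 + 16*I**(3/2) (q(I) = 8 - 4*(-4*I)*sqrt(I) = 8 - (-16)*I**(3/2) = 8 + 16*I**(3/2))
S(W) = 1 + W/3 (S(W) = W*(1/3) + 1 = W/3 + 1 = 1 + W/3)
c(F) = 64/3 + 128*F**(3/2)/3 (c(F) = 8*(-1 + (1 + (8 + 16*F**(3/2))/3)) = 8*(-1 + (1 + (8/3 + 16*F**(3/2)/3))) = 8*(-1 + (11/3 + 16*F**(3/2)/3)) = 8*(8/3 + 16*F**(3/2)/3) = 64/3 + 128*F**(3/2)/3)
-42524 - c(t(-6, J(3, -1))) = -42524 - (64/3 + 128*(-1)**(3/2)/3) = -42524 - (64/3 + 128*(-I)/3) = -42524 - (64/3 - 128*I/3) = -42524 + (-64/3 + 128*I/3) = -127636/3 + 128*I/3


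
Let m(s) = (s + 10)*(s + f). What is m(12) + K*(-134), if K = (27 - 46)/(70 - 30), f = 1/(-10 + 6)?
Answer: 6443/20 ≈ 322.15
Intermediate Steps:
f = -¼ (f = 1/(-4) = -¼ ≈ -0.25000)
K = -19/40 ≈ -0.47500
m(s) = (10 + s)*(-¼ + s) (m(s) = (s + 10)*(s - ¼) = (10 + s)*(-¼ + s))
m(12) + K*(-134) = (-5/2 + 12² + (39/4)*12) - 19/40*(-134) = (-5/2 + 144 + 117) + 1273/20 = 517/2 + 1273/20 = 6443/20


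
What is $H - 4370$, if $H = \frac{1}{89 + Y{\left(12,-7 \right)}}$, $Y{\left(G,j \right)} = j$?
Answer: $- \frac{358339}{82} \approx -4370.0$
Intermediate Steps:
$H = \frac{1}{82}$ ($H = \frac{1}{89 - 7} = \frac{1}{82} \approx 0.012195$)
$H - 4370 = \frac{1}{82} - 4370 = - \frac{358339}{82}$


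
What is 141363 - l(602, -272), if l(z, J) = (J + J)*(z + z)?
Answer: 796339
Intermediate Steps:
l(z, J) = 4*J*z (l(z, J) = (2*J)*(2*z) = 4*J*z)
141363 - l(602, -272) = 141363 - 4*(-272)*602 = 141363 - 1*(-654976) = 141363 + 654976 = 796339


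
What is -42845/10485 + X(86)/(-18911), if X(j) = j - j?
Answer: -8569/2097 ≈ -4.0863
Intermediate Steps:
X(j) = 0
-42845/10485 + X(86)/(-18911) = -42845/10485 + 0/(-18911) = -42845*1/10485 + 0*(-1/18911) = -8569/2097 + 0 = -8569/2097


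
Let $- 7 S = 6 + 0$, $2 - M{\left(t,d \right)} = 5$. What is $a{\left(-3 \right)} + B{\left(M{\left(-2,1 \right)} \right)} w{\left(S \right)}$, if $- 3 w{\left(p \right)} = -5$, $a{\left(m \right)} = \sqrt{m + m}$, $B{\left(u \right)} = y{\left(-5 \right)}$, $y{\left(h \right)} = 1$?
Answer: $\frac{5}{3} + i \sqrt{6} \approx 1.6667 + 2.4495 i$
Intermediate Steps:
$M{\left(t,d \right)} = -3$ ($M{\left(t,d \right)} = 2 - 5 = -3$)
$B{\left(u \right)} = 1$
$S = - \frac{6}{7}$ ($S = - \frac{6 + 0}{7} = \left(- \frac{1}{7}\right) 6 = - \frac{6}{7} \approx -0.85714$)
$a{\left(m \right)} = \sqrt{2} \sqrt{m}$ ($a{\left(m \right)} = \sqrt{2 m} = \sqrt{2} \sqrt{m}$)
$w{\left(p \right)} = \frac{5}{3}$ ($w{\left(p \right)} = \left(- \frac{1}{3}\right) \left(-5\right) = \frac{5}{3}$)
$a{\left(-3 \right)} + B{\left(M{\left(-2,1 \right)} \right)} w{\left(S \right)} = \sqrt{2} \sqrt{-3} + 1 \cdot \frac{5}{3} = \sqrt{2} i \sqrt{3} + \frac{5}{3} = i \sqrt{6} + \frac{5}{3} = \frac{5}{3} + i \sqrt{6}$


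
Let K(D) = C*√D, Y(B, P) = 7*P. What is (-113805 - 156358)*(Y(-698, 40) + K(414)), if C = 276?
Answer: -75645640 - 223694964*√46 ≈ -1.5928e+9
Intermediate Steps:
K(D) = 276*√D
(-113805 - 156358)*(Y(-698, 40) + K(414)) = (-113805 - 156358)*(7*40 + 276*√414) = -270163*(280 + 276*(3*√46)) = -270163*(280 + 828*√46) = -75645640 - 223694964*√46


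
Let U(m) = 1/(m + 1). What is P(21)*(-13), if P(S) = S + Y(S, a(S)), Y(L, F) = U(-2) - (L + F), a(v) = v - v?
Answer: 13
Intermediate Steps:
U(m) = 1/(1 + m)
a(v) = 0
Y(L, F) = -1 - F - L (Y(L, F) = 1/(1 - 2) - (L + F) = 1/(-1) - (F + L) = -1 + (-F - L) = -1 - F - L)
P(S) = -1 (P(S) = S + (-1 - 1*0 - S) = S + (-1 + 0 - S) = S + (-1 - S) = -1)
P(21)*(-13) = -1*(-13) = 13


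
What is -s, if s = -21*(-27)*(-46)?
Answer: 26082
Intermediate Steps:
s = -26082 (s = 567*(-46) = -26082)
-s = -1*(-26082) = 26082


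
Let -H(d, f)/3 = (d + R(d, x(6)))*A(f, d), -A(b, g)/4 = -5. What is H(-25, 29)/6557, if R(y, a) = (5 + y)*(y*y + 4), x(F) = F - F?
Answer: 756300/6557 ≈ 115.34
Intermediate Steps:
A(b, g) = 20 (A(b, g) = -4*(-5) = 20)
x(F) = 0
R(y, a) = (4 + y**2)*(5 + y) (R(y, a) = (5 + y)*(y**2 + 4) = (5 + y)*(4 + y**2) = (4 + y**2)*(5 + y))
H(d, f) = -1200 - 300*d - 300*d**2 - 60*d**3 (H(d, f) = -3*(d + (20 + d**3 + 4*d + 5*d**2))*20 = -3*(20 + d**3 + 5*d + 5*d**2)*20 = -3*(400 + 20*d**3 + 100*d + 100*d**2) = -1200 - 300*d - 300*d**2 - 60*d**3)
H(-25, 29)/6557 = (-1200 - 300*(-25) - 300*(-25)**2 - 60*(-25)**3)/6557 = (-1200 + 7500 - 300*625 - 60*(-15625))*(1/6557) = (-1200 + 7500 - 187500 + 937500)*(1/6557) = 756300*(1/6557) = 756300/6557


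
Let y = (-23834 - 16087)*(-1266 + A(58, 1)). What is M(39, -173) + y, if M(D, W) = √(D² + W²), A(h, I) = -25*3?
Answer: 53534061 + 5*√1258 ≈ 5.3534e+7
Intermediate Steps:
A(h, I) = -75
y = 53534061 (y = (-23834 - 16087)*(-1266 - 75) = -39921*(-1341) = 53534061)
M(39, -173) + y = √(39² + (-173)²) + 53534061 = √(1521 + 29929) + 53534061 = √31450 + 53534061 = 5*√1258 + 53534061 = 53534061 + 5*√1258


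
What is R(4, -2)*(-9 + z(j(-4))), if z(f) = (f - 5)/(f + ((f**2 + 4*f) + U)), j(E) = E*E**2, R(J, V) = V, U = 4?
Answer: 11363/630 ≈ 18.036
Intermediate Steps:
j(E) = E**3
z(f) = (-5 + f)/(4 + f**2 + 5*f) (z(f) = (f - 5)/(f + ((f**2 + 4*f) + 4)) = (-5 + f)/(f + (4 + f**2 + 4*f)) = (-5 + f)/(4 + f**2 + 5*f))
R(4, -2)*(-9 + z(j(-4))) = -2*(-9 + (-5 + (-4)**3)/(4 + ((-4)**3)**2 + 5*(-4)**3)) = -2*(-9 + (-5 - 64)/(4 + (-64)**2 + 5*(-64))) = -2*(-9 - 69/(4 + 4096 - 320)) = -2*(-9 - 69/3780) = -2*(-9 + (1/3780)*(-69)) = -2*(-9 - 23/1260) = -2*(-11363/1260) = 11363/630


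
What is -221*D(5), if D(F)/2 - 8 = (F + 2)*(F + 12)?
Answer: -56134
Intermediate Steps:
D(F) = 16 + 2*(2 + F)*(12 + F) (D(F) = 16 + 2*((F + 2)*(F + 12)) = 16 + 2*((2 + F)*(12 + F)) = 16 + 2*(2 + F)*(12 + F))
-221*D(5) = -221*(64 + 2*5² + 28*5) = -221*(64 + 2*25 + 140) = -221*(64 + 50 + 140) = -221*254 = -56134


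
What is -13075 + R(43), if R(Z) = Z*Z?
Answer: -11226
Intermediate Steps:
R(Z) = Z**2
-13075 + R(43) = -13075 + 43**2 = -13075 + 1849 = -11226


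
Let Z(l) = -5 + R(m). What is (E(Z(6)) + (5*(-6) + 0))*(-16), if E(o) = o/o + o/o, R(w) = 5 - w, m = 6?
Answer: 448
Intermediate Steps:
Z(l) = -6 (Z(l) = -5 + (5 - 1*6) = -5 + (5 - 6) = -5 - 1 = -6)
E(o) = 2 (E(o) = 1 + 1 = 2)
(E(Z(6)) + (5*(-6) + 0))*(-16) = (2 + (5*(-6) + 0))*(-16) = (2 + (-30 + 0))*(-16) = (2 - 30)*(-16) = -28*(-16) = 448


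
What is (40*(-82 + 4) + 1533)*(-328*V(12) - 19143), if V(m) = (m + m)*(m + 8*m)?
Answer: 1379609253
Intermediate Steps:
V(m) = 18*m**2 (V(m) = (2*m)*(9*m) = 18*m**2)
(40*(-82 + 4) + 1533)*(-328*V(12) - 19143) = (40*(-82 + 4) + 1533)*(-5904*12**2 - 19143) = (40*(-78) + 1533)*(-5904*144 - 19143) = (-3120 + 1533)*(-328*2592 - 19143) = -1587*(-850176 - 19143) = -1587*(-869319) = 1379609253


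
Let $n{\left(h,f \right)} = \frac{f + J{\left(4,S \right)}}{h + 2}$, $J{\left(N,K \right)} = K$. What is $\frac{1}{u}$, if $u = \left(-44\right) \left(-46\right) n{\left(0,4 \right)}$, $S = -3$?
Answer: $\frac{1}{1012} \approx 0.00098814$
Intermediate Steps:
$n{\left(h,f \right)} = \frac{-3 + f}{2 + h}$ ($n{\left(h,f \right)} = \frac{f - 3}{h + 2} = \frac{-3 + f}{2 + h}$)
$u = 1012$ ($u = \left(-44\right) \left(-46\right) \frac{-3 + 4}{2 + 0} = 2024 \cdot \frac{1}{2} \cdot 1 = 2024 \cdot \frac{1}{2} = 1012$)
$\frac{1}{u} = \frac{1}{1012}$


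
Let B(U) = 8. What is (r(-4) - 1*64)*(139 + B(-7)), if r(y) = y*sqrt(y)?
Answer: -9408 - 1176*I ≈ -9408.0 - 1176.0*I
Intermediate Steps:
r(y) = y**(3/2)
(r(-4) - 1*64)*(139 + B(-7)) = ((-4)**(3/2) - 1*64)*(139 + 8) = (-8*I - 64)*147 = (-64 - 8*I)*147 = -9408 - 1176*I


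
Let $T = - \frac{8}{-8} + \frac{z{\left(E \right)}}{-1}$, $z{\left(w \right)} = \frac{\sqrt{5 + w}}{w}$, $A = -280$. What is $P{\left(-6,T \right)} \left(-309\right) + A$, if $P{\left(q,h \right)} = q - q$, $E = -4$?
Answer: $-280$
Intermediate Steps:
$z{\left(w \right)} = \frac{\sqrt{5 + w}}{w}$
$T = \frac{5}{4}$ ($T = - \frac{8}{-8} + \frac{\frac{1}{-4} \sqrt{5 - 4}}{-1} = \left(-8\right) \left(- \frac{1}{8}\right) + - \frac{\sqrt{1}}{4} \left(-1\right) = 1 + \left(- \frac{1}{4}\right) 1 \left(-1\right) = 1 - - \frac{1}{4} = 1 + \frac{1}{4} = \frac{5}{4} \approx 1.25$)
$P{\left(q,h \right)} = 0$
$P{\left(-6,T \right)} \left(-309\right) + A = 0 \left(-309\right) - 280 = 0 - 280 = -280$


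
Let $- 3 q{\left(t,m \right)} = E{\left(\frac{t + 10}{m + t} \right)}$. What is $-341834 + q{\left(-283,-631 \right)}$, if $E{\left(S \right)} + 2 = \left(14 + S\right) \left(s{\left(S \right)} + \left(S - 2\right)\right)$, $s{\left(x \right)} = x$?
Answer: $- \frac{142780307257}{417698} \approx -3.4183 \cdot 10^{5}$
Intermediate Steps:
$E{\left(S \right)} = -2 + \left(-2 + 2 S\right) \left(14 + S\right)$ ($E{\left(S \right)} = -2 + \left(14 + S\right) \left(S + \left(S - 2\right)\right) = -2 + \left(14 + S\right) \left(S + \left(-2 + S\right)\right) = -2 + \left(14 + S\right) \left(-2 + 2 S\right) = -2 + \left(-2 + 2 S\right) \left(14 + S\right)$)
$q{\left(t,m \right)} = 10 - \frac{26 \left(10 + t\right)}{3 \left(m + t\right)} - \frac{2 \left(10 + t\right)^{2}}{3 \left(m + t\right)^{2}}$ ($q{\left(t,m \right)} = - \frac{-30 + 2 \left(\frac{t + 10}{m + t}\right)^{2} + 26 \frac{t + 10}{m + t}}{3} = - \frac{-30 + 2 \left(\frac{10 + t}{m + t}\right)^{2} + 26 \frac{10 + t}{m + t}}{3} = - \frac{-30 + 2 \frac{\left(10 + t\right)^{2}}{\left(m + t\right)^{2}} + \frac{26 \left(10 + t\right)}{m + t}}{3} = - \frac{-30 + \frac{2 \left(10 + t\right)^{2}}{\left(m + t\right)^{2}} + \frac{26 \left(10 + t\right)}{m + t}}{3} = 10 - \frac{26 \left(10 + t\right)}{3 \left(m + t\right)} - \frac{2 \left(10 + t\right)^{2}}{3 \left(m + t\right)^{2}}$)
$-341834 + q{\left(-283,-631 \right)} = -341834 + \frac{2 \left(- \left(10 - 283\right)^{2} + 15 \left(-631 - 283\right)^{2} - 13 \left(10 - 283\right) \left(-631 - 283\right)\right)}{3 \left(-631 - 283\right)^{2}} = -341834 + \frac{2 \left(- \left(-273\right)^{2} + 15 \left(-914\right)^{2} - \left(-3549\right) \left(-914\right)\right)}{3 \cdot 835396} = -341834 + \frac{2}{3} \cdot \frac{1}{835396} \left(\left(-1\right) 74529 + 15 \cdot 835396 - 3243786\right) = -341834 + \frac{2}{3} \cdot \frac{1}{835396} \left(-74529 + 12530940 - 3243786\right) = -341834 + \frac{2}{3} \cdot \frac{1}{835396} \cdot 9212625 = -341834 + \frac{3070875}{417698} = - \frac{142780307257}{417698}$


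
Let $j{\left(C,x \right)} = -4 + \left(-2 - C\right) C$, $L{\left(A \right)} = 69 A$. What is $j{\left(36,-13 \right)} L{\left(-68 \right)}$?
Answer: $6437424$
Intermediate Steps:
$j{\left(C,x \right)} = -4 + C \left(-2 - C\right)$
$j{\left(36,-13 \right)} L{\left(-68 \right)} = \left(-4 - 36^{2} - 72\right) 69 \left(-68\right) = \left(-4 - 1296 - 72\right) \left(-4692\right) = \left(-1372\right) \left(-4692\right) = 6437424$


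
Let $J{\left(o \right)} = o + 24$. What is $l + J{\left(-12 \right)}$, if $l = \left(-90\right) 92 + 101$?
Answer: $-8167$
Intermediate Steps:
$J{\left(o \right)} = 24 + o$
$l = -8179$ ($l = -8280 + 101 = -8179$)
$l + J{\left(-12 \right)} = -8179 + \left(24 - 12\right) = -8179 + 12 = -8167$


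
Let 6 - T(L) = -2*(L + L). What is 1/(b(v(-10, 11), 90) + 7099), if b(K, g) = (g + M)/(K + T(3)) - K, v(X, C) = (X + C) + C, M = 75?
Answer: 2/14185 ≈ 0.00014099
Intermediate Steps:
T(L) = 6 + 4*L (T(L) = 6 - (-2)*(L + L) = 6 - (-2)*2*L = 6 - (-4)*L = 6 + 4*L)
v(X, C) = X + 2*C (v(X, C) = (C + X) + C = X + 2*C)
b(K, g) = -K + (75 + g)/(18 + K) (b(K, g) = (g + 75)/(K + (6 + 4*3)) - K = (75 + g)/(K + (6 + 12)) - K = (75 + g)/(K + 18) - K = (75 + g)/(18 + K) - K = -K + (75 + g)/(18 + K))
1/(b(v(-10, 11), 90) + 7099) = 1/((75 + 90 - (-10 + 2*11)² - 18*(-10 + 2*11))/(18 + (-10 + 2*11)) + 7099) = 1/((75 + 90 - (-10 + 22)² - 18*(-10 + 22))/(18 + (-10 + 22)) + 7099) = 1/((75 + 90 - 1*12² - 18*12)/(18 + 12) + 7099) = 1/((75 + 90 - 1*144 - 216)/30 + 7099) = 1/((75 + 90 - 144 - 216)/30 + 7099) = 1/((1/30)*(-195) + 7099) = 1/(-13/2 + 7099) = 1/(14185/2) = 2/14185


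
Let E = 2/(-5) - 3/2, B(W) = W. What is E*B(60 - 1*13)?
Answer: -893/10 ≈ -89.300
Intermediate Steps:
E = -19/10 (E = 2*(-⅕) - 3*½ = -⅖ - 3/2 = -19/10 ≈ -1.9000)
E*B(60 - 1*13) = -19*(60 - 1*13)/10 = -19*(60 - 13)/10 = -19/10*47 = -893/10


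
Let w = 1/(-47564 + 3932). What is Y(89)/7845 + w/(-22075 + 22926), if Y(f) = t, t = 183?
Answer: 2264978137/97097125680 ≈ 0.023327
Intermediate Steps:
Y(f) = 183
w = -1/43632 (w = 1/(-43632) = -1/43632 ≈ -2.2919e-5)
Y(89)/7845 + w/(-22075 + 22926) = 183/7845 - 1/(43632*(-22075 + 22926)) = 183*(1/7845) - 1/43632/851 = 61/2615 - 1/43632*1/851 = 61/2615 - 1/37130832 = 2264978137/97097125680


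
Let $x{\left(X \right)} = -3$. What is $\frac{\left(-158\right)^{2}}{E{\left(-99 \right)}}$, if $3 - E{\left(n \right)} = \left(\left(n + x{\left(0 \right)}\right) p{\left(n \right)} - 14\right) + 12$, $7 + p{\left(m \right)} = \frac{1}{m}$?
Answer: $- \frac{823812}{23431} \approx -35.159$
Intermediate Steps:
$p{\left(m \right)} = -7 + \frac{1}{m}$
$E{\left(n \right)} = 5 - \left(-7 + \frac{1}{n}\right) \left(-3 + n\right)$ ($E{\left(n \right)} = 3 - \left(\left(\left(n - 3\right) \left(-7 + \frac{1}{n}\right) - 14\right) + 12\right) = 3 - \left(\left(\left(-3 + n\right) \left(-7 + \frac{1}{n}\right) - 14\right) + 12\right) = 3 - \left(\left(\left(-7 + \frac{1}{n}\right) \left(-3 + n\right) - 14\right) + 12\right) = 3 - \left(\left(-14 + \left(-7 + \frac{1}{n}\right) \left(-3 + n\right)\right) + 12\right) = 3 - \left(-2 + \left(-7 + \frac{1}{n}\right) \left(-3 + n\right)\right) = 5 - \left(-7 + \frac{1}{n}\right) \left(-3 + n\right)$)
$\frac{\left(-158\right)^{2}}{E{\left(-99 \right)}} = \frac{\left(-158\right)^{2}}{-17 + \frac{3}{-99} + 7 \left(-99\right)} = \frac{24964}{-17 + 3 \left(- \frac{1}{99}\right) - 693} = \frac{24964}{-17 - \frac{1}{33} - 693} = \frac{24964}{- \frac{23431}{33}} = 24964 \left(- \frac{33}{23431}\right) = - \frac{823812}{23431}$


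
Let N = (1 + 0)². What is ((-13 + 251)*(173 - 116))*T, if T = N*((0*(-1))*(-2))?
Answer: 0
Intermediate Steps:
N = 1 (N = 1² = 1)
T = 0 (T = 1*((0*(-1))*(-2)) = 1*(0*(-2)) = 1*0 = 0)
((-13 + 251)*(173 - 116))*T = ((-13 + 251)*(173 - 116))*0 = (238*57)*0 = 13566*0 = 0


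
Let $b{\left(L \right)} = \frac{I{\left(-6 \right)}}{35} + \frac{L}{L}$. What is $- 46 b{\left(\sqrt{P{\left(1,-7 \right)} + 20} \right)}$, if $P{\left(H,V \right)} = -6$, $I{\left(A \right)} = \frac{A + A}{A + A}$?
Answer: $- \frac{1656}{35} \approx -47.314$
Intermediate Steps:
$I{\left(A \right)} = 1$ ($I{\left(A \right)} = \frac{2 A}{2 A} = 2 A \frac{1}{2 A} = 1$)
$b{\left(L \right)} = \frac{36}{35}$ ($b{\left(L \right)} = 1 \cdot \frac{1}{35} + \frac{L}{L} = 1 \cdot \frac{1}{35} + 1 = \frac{1}{35} + 1 = \frac{36}{35}$)
$- 46 b{\left(\sqrt{P{\left(1,-7 \right)} + 20} \right)} = \left(-46\right) \frac{36}{35} = - \frac{1656}{35}$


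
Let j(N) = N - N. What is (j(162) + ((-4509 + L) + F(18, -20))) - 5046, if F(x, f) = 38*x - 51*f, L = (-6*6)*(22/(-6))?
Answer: -7719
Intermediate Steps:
L = 132 (L = -792*(-1)/6 = -36*(-11/3) = 132)
F(x, f) = -51*f + 38*x
j(N) = 0
(j(162) + ((-4509 + L) + F(18, -20))) - 5046 = (0 + ((-4509 + 132) + (-51*(-20) + 38*18))) - 5046 = (0 + (-4377 + (1020 + 684))) - 5046 = (0 + (-4377 + 1704)) - 5046 = (0 - 2673) - 5046 = -2673 - 5046 = -7719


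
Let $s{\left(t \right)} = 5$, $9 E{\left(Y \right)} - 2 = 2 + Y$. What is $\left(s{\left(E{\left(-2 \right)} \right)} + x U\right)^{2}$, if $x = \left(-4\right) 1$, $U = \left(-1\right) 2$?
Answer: $169$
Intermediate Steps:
$E{\left(Y \right)} = \frac{4}{9} + \frac{Y}{9}$ ($E{\left(Y \right)} = \frac{2}{9} + \frac{2 + Y}{9} = \frac{2}{9} + \left(\frac{2}{9} + \frac{Y}{9}\right) = \frac{4}{9} + \frac{Y}{9}$)
$U = -2$
$x = -4$
$\left(s{\left(E{\left(-2 \right)} \right)} + x U\right)^{2} = \left(5 - -8\right)^{2} = \left(5 + 8\right)^{2} = 13^{2} = 169$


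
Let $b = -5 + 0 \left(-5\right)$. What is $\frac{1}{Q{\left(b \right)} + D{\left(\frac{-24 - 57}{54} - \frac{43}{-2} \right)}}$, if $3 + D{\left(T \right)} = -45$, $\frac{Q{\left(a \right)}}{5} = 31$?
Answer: $\frac{1}{107} \approx 0.0093458$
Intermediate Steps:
$b = -5$ ($b = -5 + 0 = -5$)
$Q{\left(a \right)} = 155$ ($Q{\left(a \right)} = 5 \cdot 31 = 155$)
$D{\left(T \right)} = -48$ ($D{\left(T \right)} = -3 - 45 = -48$)
$\frac{1}{Q{\left(b \right)} + D{\left(\frac{-24 - 57}{54} - \frac{43}{-2} \right)}} = \frac{1}{155 - 48} = \frac{1}{107}$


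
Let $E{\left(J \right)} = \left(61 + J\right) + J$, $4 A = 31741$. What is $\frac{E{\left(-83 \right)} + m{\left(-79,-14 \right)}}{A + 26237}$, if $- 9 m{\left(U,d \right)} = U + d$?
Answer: $- \frac{1136}{410067} \approx -0.0027703$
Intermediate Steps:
$m{\left(U,d \right)} = - \frac{U}{9} - \frac{d}{9}$ ($m{\left(U,d \right)} = - \frac{U + d}{9} = - \frac{U}{9} - \frac{d}{9}$)
$A = \frac{31741}{4}$ ($A = \frac{1}{4} \cdot 31741 = \frac{31741}{4} \approx 7935.3$)
$E{\left(J \right)} = 61 + 2 J$
$\frac{E{\left(-83 \right)} + m{\left(-79,-14 \right)}}{A + 26237} = \frac{\left(61 + 2 \left(-83\right)\right) - - \frac{31}{3}}{\frac{31741}{4} + 26237} = \frac{\left(61 - 166\right) + \left(\frac{79}{9} + \frac{14}{9}\right)}{\frac{136689}{4}} = \left(-105 + \frac{31}{3}\right) \frac{4}{136689} = \left(- \frac{284}{3}\right) \frac{4}{136689} = - \frac{1136}{410067}$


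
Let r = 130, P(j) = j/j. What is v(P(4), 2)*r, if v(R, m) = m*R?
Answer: 260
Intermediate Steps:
P(j) = 1
v(R, m) = R*m
v(P(4), 2)*r = (1*2)*130 = 2*130 = 260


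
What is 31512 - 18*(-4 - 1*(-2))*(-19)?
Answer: 30828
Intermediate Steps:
31512 - 18*(-4 - 1*(-2))*(-19) = 31512 - 18*(-4 + 2)*(-19) = 31512 - 18*(-2)*(-19) = 31512 + 36*(-19) = 31512 - 684 = 30828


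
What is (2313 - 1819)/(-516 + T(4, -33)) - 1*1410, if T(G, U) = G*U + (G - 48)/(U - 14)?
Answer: -21452069/15206 ≈ -1410.8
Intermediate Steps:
T(G, U) = G*U + (-48 + G)/(-14 + U)
(2313 - 1819)/(-516 + T(4, -33)) - 1*1410 = (2313 - 1819)/(-516 + (-48 + 4 + 4*(-33)**2 - 14*4*(-33))/(-14 - 33)) - 1*1410 = 494/(-516 + (-48 + 4 + 4*1089 + 1848)/(-47)) - 1410 = 494/(-516 - (-48 + 4 + 4356 + 1848)/47) - 1410 = 494/(-516 - 1/47*6160) - 1410 = 494/(-516 - 6160/47) - 1410 = 494/(-30412/47) - 1410 = 494*(-47/30412) - 1410 = -11609/15206 - 1410 = -21452069/15206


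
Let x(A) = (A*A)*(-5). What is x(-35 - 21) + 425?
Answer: -15255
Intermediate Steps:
x(A) = -5*A² (x(A) = A²*(-5) = -5*A²)
x(-35 - 21) + 425 = -5*(-35 - 21)² + 425 = -5*(-56)² + 425 = -5*3136 + 425 = -15680 + 425 = -15255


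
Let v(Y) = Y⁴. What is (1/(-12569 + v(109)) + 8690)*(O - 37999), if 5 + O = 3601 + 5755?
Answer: -4392294151436461/17643199 ≈ -2.4895e+8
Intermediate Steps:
O = 9351 (O = -5 + (3601 + 5755) = -5 + 9356 = 9351)
(1/(-12569 + v(109)) + 8690)*(O - 37999) = (1/(-12569 + 109⁴) + 8690)*(9351 - 37999) = (1/(-12569 + 141158161) + 8690)*(-28648) = (1/141145592 + 8690)*(-28648) = (1226555194481/141145592)*(-28648) = -4392294151436461/17643199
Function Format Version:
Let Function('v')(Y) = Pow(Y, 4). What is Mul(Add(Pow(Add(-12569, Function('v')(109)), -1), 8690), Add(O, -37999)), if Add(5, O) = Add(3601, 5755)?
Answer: Rational(-4392294151436461, 17643199) ≈ -2.4895e+8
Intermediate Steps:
O = 9351 (O = Add(-5, Add(3601, 5755)) = Add(-5, 9356) = 9351)
Mul(Add(Pow(Add(-12569, Function('v')(109)), -1), 8690), Add(O, -37999)) = Mul(Add(Pow(Add(-12569, Pow(109, 4)), -1), 8690), Add(9351, -37999)) = Mul(Add(Pow(Add(-12569, 141158161), -1), 8690), -28648) = Mul(Add(Pow(141145592, -1), 8690), -28648) = Mul(Add(Rational(1, 141145592), 8690), -28648) = Mul(Rational(1226555194481, 141145592), -28648) = Rational(-4392294151436461, 17643199)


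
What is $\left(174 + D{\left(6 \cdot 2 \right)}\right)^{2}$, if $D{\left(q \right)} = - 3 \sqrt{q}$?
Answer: $30384 - 2088 \sqrt{3} \approx 26767.0$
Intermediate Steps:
$\left(174 + D{\left(6 \cdot 2 \right)}\right)^{2} = \left(174 - 3 \sqrt{6 \cdot 2}\right)^{2} = \left(174 - 3 \sqrt{12}\right)^{2} = \left(174 - 3 \cdot 2 \sqrt{3}\right)^{2} = \left(174 - 6 \sqrt{3}\right)^{2}$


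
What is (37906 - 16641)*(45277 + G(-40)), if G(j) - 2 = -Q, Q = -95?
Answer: 964878110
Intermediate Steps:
G(j) = 97 (G(j) = 2 - 1*(-95) = 2 + 95 = 97)
(37906 - 16641)*(45277 + G(-40)) = (37906 - 16641)*(45277 + 97) = 21265*45374 = 964878110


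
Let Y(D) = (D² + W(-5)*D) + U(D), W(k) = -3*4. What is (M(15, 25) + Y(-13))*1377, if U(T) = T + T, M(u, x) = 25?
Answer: 446148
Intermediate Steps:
W(k) = -12
U(T) = 2*T
Y(D) = D² - 10*D (Y(D) = (D² - 12*D) + 2*D = D² - 10*D)
(M(15, 25) + Y(-13))*1377 = (25 - 13*(-10 - 13))*1377 = (25 - 13*(-23))*1377 = (25 + 299)*1377 = 324*1377 = 446148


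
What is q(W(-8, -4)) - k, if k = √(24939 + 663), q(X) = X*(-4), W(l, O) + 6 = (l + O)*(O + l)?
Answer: -552 - √25602 ≈ -712.01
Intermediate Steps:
W(l, O) = -6 + (O + l)² (W(l, O) = -6 + (l + O)*(O + l) = -6 + (O + l)*(O + l) = -6 + (O + l)²)
q(X) = -4*X
k = √25602 ≈ 160.01
q(W(-8, -4)) - k = -4*(-6 + (-4 - 8)²) - √25602 = -4*(-6 + (-12)²) - √25602 = -4*(-6 + 144) - √25602 = -4*138 - √25602 = -552 - √25602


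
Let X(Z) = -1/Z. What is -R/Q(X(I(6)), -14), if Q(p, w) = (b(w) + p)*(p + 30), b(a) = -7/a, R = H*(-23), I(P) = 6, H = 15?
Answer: 6210/179 ≈ 34.693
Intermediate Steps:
R = -345 (R = 15*(-23) = -345)
Q(p, w) = (30 + p)*(p - 7/w) (Q(p, w) = (-7/w + p)*(p + 30) = (p - 7/w)*(30 + p) = (30 + p)*(p - 7/w))
-R/Q(X(I(6)), -14) = -(-345)/((-210 - (-7)/6 - 1/6*(-14)*(30 - 1/6))/(-14)) = -(-345)/((-(-210 - (-7)/6 - 1*⅙*(-14)*(30 - 1*⅙))/14)) = -(-345)/((-(-210 - 7*(-⅙) - ⅙*(-14)*(30 - ⅙))/14)) = -(-345)/((-(-210 + 7/6 - ⅙*(-14)*179/6)/14)) = -(-345)/((-(-210 + 7/6 + 1253/18)/14)) = -(-345)/((-1/14*(-1253/9))) = -(-345)/179/18 = -(-345)*18/179 = -1*(-6210/179) = 6210/179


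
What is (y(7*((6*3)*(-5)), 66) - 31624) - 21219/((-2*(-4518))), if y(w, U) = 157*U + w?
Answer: -65945777/3012 ≈ -21894.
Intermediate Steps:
y(w, U) = w + 157*U
(y(7*((6*3)*(-5)), 66) - 31624) - 21219/((-2*(-4518))) = ((7*((6*3)*(-5)) + 157*66) - 31624) - 21219/((-2*(-4518))) = ((7*(18*(-5)) + 10362) - 31624) - 21219/9036 = ((7*(-90) + 10362) - 31624) - 21219*1/9036 = ((-630 + 10362) - 31624) - 7073/3012 = (9732 - 31624) - 7073/3012 = -21892 - 7073/3012 = -65945777/3012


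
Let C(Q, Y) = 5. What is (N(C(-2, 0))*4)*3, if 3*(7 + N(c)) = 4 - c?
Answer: -88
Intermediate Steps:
N(c) = -17/3 - c/3 (N(c) = -7 + (4 - c)/3 = -7 + (4/3 - c/3) = -17/3 - c/3)
(N(C(-2, 0))*4)*3 = ((-17/3 - 1/3*5)*4)*3 = ((-17/3 - 5/3)*4)*3 = -22/3*4*3 = -88/3*3 = -88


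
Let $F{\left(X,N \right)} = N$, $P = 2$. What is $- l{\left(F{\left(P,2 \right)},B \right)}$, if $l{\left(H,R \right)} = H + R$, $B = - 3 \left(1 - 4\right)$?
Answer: $-11$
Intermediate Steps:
$B = 9$ ($B = \left(-3\right) \left(-3\right) = 9$)
$- l{\left(F{\left(P,2 \right)},B \right)} = - (2 + 9) = \left(-1\right) 11 = -11$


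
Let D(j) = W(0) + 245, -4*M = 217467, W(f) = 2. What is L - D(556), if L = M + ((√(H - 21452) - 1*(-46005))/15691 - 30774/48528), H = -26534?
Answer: -6930674303609/126908808 + I*√47986/15691 ≈ -54611.0 + 0.013961*I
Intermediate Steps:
M = -217467/4 (M = -¼*217467 = -217467/4 ≈ -54367.)
D(j) = 247 (D(j) = 2 + 245 = 247)
L = -6899327828033/126908808 + I*√47986/15691 (L = -217467/4 + ((√(-26534 - 21452) - 1*(-46005))/15691 - 30774/48528) = -217467/4 + ((√(-47986) + 46005)*(1/15691) - 30774*1/48528) = -217467/4 + ((I*√47986 + 46005)*(1/15691) - 5129/8088) = -217467/4 + ((46005 + I*√47986)*(1/15691) - 5129/8088) = -217467/4 + ((46005/15691 + I*√47986/15691) - 5129/8088) = -217467/4 + (291609301/126908808 + I*√47986/15691) = -6899327828033/126908808 + I*√47986/15691 ≈ -54364.0 + 0.013961*I)
L - D(556) = (-6899327828033/126908808 + I*√47986/15691) - 1*247 = (-6899327828033/126908808 + I*√47986/15691) - 247 = -6930674303609/126908808 + I*√47986/15691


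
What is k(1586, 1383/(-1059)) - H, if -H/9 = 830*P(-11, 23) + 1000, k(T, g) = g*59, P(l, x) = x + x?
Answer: 124447661/353 ≈ 3.5254e+5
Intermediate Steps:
P(l, x) = 2*x
k(T, g) = 59*g
H = -352620 (H = -9*(830*(2*23) + 1000) = -9*(830*46 + 1000) = -9*(38180 + 1000) = -9*39180 = -352620)
k(1586, 1383/(-1059)) - H = 59*(1383/(-1059)) - 1*(-352620) = 59*(1383*(-1/1059)) + 352620 = 59*(-461/353) + 352620 = -27199/353 + 352620 = 124447661/353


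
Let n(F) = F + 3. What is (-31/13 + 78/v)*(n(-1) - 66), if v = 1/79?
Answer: -5124800/13 ≈ -3.9422e+5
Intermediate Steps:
v = 1/79 ≈ 0.012658
n(F) = 3 + F
(-31/13 + 78/v)*(n(-1) - 66) = (-31/13 + 78/(1/79))*((3 - 1) - 66) = (-31*1/13 + 78*79)*(2 - 66) = (-31/13 + 6162)*(-64) = (80075/13)*(-64) = -5124800/13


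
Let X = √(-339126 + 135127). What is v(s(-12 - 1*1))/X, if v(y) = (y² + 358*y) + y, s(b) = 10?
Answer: -3690*I*√203999/203999 ≈ -8.1698*I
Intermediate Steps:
X = I*√203999 (X = √(-203999) = I*√203999 ≈ 451.66*I)
v(y) = y² + 359*y
v(s(-12 - 1*1))/X = (10*(359 + 10))/((I*√203999)) = (10*369)*(-I*√203999/203999) = 3690*(-I*√203999/203999) = -3690*I*√203999/203999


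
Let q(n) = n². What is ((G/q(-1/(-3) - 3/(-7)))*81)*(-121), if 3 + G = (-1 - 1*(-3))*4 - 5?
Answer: 0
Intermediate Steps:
G = 0 (G = -3 + ((-1 - 1*(-3))*4 - 5) = -3 + ((-1 + 3)*4 - 5) = -3 + (2*4 - 5) = -3 + (8 - 5) = -3 + 3 = 0)
((G/q(-1/(-3) - 3/(-7)))*81)*(-121) = ((0/((-1/(-3) - 3/(-7))²))*81)*(-121) = ((0/((-1*(-⅓) - 3*(-⅐))²))*81)*(-121) = ((0/((⅓ + 3/7)²))*81)*(-121) = ((0/((16/21)²))*81)*(-121) = ((0/(256/441))*81)*(-121) = ((0*(441/256))*81)*(-121) = (0*81)*(-121) = 0*(-121) = 0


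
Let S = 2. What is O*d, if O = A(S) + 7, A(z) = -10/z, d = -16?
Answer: -32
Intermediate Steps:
O = 2 (O = -10/2 + 7 = -10*½ + 7 = -5 + 7 = 2)
O*d = 2*(-16) = -32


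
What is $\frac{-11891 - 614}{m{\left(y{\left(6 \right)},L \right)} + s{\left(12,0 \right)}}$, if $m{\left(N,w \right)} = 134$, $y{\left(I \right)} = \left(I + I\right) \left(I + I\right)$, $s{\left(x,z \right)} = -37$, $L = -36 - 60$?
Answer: $- \frac{12505}{97} \approx -128.92$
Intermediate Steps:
$L = -96$ ($L = -36 - 60 = -96$)
$y{\left(I \right)} = 4 I^{2}$ ($y{\left(I \right)} = 2 I 2 I = 4 I^{2}$)
$\frac{-11891 - 614}{m{\left(y{\left(6 \right)},L \right)} + s{\left(12,0 \right)}} = \frac{-11891 - 614}{134 - 37} = - \frac{12505}{97}$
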